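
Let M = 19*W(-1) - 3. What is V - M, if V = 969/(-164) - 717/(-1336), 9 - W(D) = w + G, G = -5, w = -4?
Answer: -18863313/54776 ≈ -344.37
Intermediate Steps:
W(D) = 18 (W(D) = 9 - (-4 - 5) = 9 - 1*(-9) = 9 + 9 = 18)
M = 339 (M = 19*18 - 3 = 342 - 3 = 339)
V = -294249/54776 (V = 969*(-1/164) - 717*(-1/1336) = -969/164 + 717/1336 = -294249/54776 ≈ -5.3719)
V - M = -294249/54776 - 1*339 = -294249/54776 - 339 = -18863313/54776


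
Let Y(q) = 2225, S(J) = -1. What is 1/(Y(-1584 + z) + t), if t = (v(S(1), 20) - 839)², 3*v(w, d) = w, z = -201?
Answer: 9/6360349 ≈ 1.4150e-6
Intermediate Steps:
v(w, d) = w/3
t = 6340324/9 (t = ((⅓)*(-1) - 839)² = (-⅓ - 839)² = (-2518/3)² = 6340324/9 ≈ 7.0448e+5)
1/(Y(-1584 + z) + t) = 1/(2225 + 6340324/9) = 1/(6360349/9) = 9/6360349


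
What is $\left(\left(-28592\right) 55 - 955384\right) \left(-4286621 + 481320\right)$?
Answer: $9619587831144$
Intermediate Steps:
$\left(\left(-28592\right) 55 - 955384\right) \left(-4286621 + 481320\right) = \left(-1572560 - 955384\right) \left(-3805301\right) = \left(-2527944\right) \left(-3805301\right) = 9619587831144$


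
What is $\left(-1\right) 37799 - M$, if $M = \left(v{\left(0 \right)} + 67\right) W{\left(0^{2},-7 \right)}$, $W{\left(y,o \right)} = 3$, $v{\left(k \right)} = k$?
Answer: $-38000$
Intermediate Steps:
$M = 201$ ($M = \left(0 + 67\right) 3 = 67 \cdot 3 = 201$)
$\left(-1\right) 37799 - M = \left(-1\right) 37799 - 201 = -37799 - 201 = -38000$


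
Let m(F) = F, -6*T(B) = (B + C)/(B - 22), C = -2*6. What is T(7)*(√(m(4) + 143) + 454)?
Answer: -227/9 - 7*√3/18 ≈ -25.896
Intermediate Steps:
C = -12
T(B) = -(-12 + B)/(6*(-22 + B)) (T(B) = -(B - 12)/(6*(B - 22)) = -(-12 + B)/(6*(-22 + B)))
T(7)*(√(m(4) + 143) + 454) = ((12 - 1*7)/(6*(-22 + 7)))*(√(4 + 143) + 454) = ((⅙)*(12 - 7)/(-15))*(√147 + 454) = ((⅙)*(-1/15)*5)*(7*√3 + 454) = -(454 + 7*√3)/18 = -227/9 - 7*√3/18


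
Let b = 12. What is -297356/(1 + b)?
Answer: -297356/13 ≈ -22874.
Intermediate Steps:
-297356/(1 + b) = -297356/(1 + 12) = -297356/13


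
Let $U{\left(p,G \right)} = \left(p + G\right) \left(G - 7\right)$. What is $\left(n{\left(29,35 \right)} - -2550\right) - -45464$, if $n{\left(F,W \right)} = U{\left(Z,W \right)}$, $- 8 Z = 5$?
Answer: $\frac{97953}{2} \approx 48977.0$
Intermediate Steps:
$Z = - \frac{5}{8}$ ($Z = \left(- \frac{1}{8}\right) 5 = - \frac{5}{8} \approx -0.625$)
$U{\left(p,G \right)} = \left(-7 + G\right) \left(G + p\right)$ ($U{\left(p,G \right)} = \left(G + p\right) \left(-7 + G\right) = \left(-7 + G\right) \left(G + p\right)$)
$n{\left(F,W \right)} = \frac{35}{8} + W^{2} - \frac{61 W}{8}$ ($n{\left(F,W \right)} = W^{2} - 7 W - - \frac{35}{8} + W \left(- \frac{5}{8}\right) = W^{2} - 7 W + \frac{35}{8} - \frac{5 W}{8} = \frac{35}{8} + W^{2} - \frac{61 W}{8}$)
$\left(n{\left(29,35 \right)} - -2550\right) - -45464 = \left(\left(\frac{35}{8} + 35^{2} - \frac{2135}{8}\right) - -2550\right) - -45464 = \left(\left(\frac{35}{8} + 1225 - \frac{2135}{8}\right) + 2550\right) + 45464 = \left(\frac{1925}{2} + 2550\right) + 45464 = \frac{7025}{2} + 45464 = \frac{97953}{2}$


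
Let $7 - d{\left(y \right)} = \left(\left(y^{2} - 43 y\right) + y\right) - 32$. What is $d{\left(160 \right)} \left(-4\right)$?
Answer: $75364$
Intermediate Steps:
$d{\left(y \right)} = 39 - y^{2} + 42 y$ ($d{\left(y \right)} = 7 - \left(\left(\left(y^{2} - 43 y\right) + y\right) - 32\right) = 7 - \left(\left(y^{2} - 42 y\right) - 32\right) = 7 - \left(-32 + y^{2} - 42 y\right) = 7 + \left(32 - y^{2} + 42 y\right) = 39 - y^{2} + 42 y$)
$d{\left(160 \right)} \left(-4\right) = \left(39 - 160^{2} + 42 \cdot 160\right) \left(-4\right) = \left(39 - 25600 + 6720\right) \left(-4\right) = \left(-18841\right) \left(-4\right) = 75364$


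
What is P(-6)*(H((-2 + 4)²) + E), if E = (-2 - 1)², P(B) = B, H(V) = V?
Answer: -78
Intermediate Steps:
E = 9 (E = (-3)² = 9)
P(-6)*(H((-2 + 4)²) + E) = -6*((-2 + 4)² + 9) = -6*(2² + 9) = -6*(4 + 9) = -6*13 = -78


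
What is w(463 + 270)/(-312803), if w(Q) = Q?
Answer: -733/312803 ≈ -0.0023433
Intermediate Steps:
w(463 + 270)/(-312803) = (463 + 270)/(-312803) = 733*(-1/312803) = -733/312803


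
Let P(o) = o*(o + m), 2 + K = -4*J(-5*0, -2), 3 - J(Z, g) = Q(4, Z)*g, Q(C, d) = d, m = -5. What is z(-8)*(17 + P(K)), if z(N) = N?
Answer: -2264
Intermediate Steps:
J(Z, g) = 3 - Z*g
K = -14 (K = -2 - 4*(3 - 1*(-5*0)*(-2)) = -2 - 4*(3 - 1*0*(-2)) = -2 - 4*(3 + 0) = -2 - 4*3 = -2 - 12 = -14)
P(o) = o*(-5 + o) (P(o) = o*(o - 5) = o*(-5 + o))
z(-8)*(17 + P(K)) = -8*(17 - 14*(-5 - 14)) = -8*(17 - 14*(-19)) = -8*(17 + 266) = -8*283 = -2264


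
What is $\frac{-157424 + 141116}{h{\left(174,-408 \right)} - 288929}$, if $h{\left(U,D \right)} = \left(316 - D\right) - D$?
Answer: $\frac{16308}{287797} \approx 0.056665$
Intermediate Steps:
$h{\left(U,D \right)} = 316 - 2 D$
$\frac{-157424 + 141116}{h{\left(174,-408 \right)} - 288929} = \frac{-157424 + 141116}{\left(316 - -816\right) - 288929} = - \frac{16308}{\left(316 + 816\right) - 288929} = - \frac{16308}{1132 - 288929} = - \frac{16308}{-287797} = \left(-16308\right) \left(- \frac{1}{287797}\right) = \frac{16308}{287797}$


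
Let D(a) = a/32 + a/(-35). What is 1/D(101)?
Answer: 1120/303 ≈ 3.6964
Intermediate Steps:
D(a) = 3*a/1120 (D(a) = a*(1/32) + a*(-1/35) = a/32 - a/35 = 3*a/1120)
1/D(101) = 1/((3/1120)*101) = 1/(303/1120) = 1120/303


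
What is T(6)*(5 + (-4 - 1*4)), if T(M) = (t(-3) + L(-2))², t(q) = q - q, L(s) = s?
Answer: -12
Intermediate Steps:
t(q) = 0
T(M) = 4 (T(M) = (0 - 2)² = (-2)² = 4)
T(6)*(5 + (-4 - 1*4)) = 4*(5 + (-4 - 1*4)) = 4*(5 + (-4 - 4)) = 4*(5 - 8) = 4*(-3) = -12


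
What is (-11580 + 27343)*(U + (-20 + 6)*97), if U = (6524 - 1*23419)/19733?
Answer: -422673952767/19733 ≈ -2.1420e+7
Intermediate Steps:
U = -16895/19733 (U = (6524 - 23419)*(1/19733) = -16895*1/19733 = -16895/19733 ≈ -0.85618)
(-11580 + 27343)*(U + (-20 + 6)*97) = (-11580 + 27343)*(-16895/19733 + (-20 + 6)*97) = 15763*(-16895/19733 - 14*97) = 15763*(-16895/19733 - 1358) = 15763*(-26814309/19733) = -422673952767/19733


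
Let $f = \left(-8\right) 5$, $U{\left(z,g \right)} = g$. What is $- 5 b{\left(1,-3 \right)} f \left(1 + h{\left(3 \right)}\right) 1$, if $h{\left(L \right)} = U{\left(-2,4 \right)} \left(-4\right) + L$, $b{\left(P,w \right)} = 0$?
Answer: $0$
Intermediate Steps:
$f = -40$
$h{\left(L \right)} = -16 + L$ ($h{\left(L \right)} = 4 \left(-4\right) + L = -16 + L$)
$- 5 b{\left(1,-3 \right)} f \left(1 + h{\left(3 \right)}\right) 1 = \left(-5\right) 0 \left(-40\right) \left(1 + \left(-16 + 3\right)\right) 1 = 0 \left(-40\right) \left(1 - 13\right) 1 = 0 \left(\left(-12\right) 1\right) = 0 \left(-12\right) = 0$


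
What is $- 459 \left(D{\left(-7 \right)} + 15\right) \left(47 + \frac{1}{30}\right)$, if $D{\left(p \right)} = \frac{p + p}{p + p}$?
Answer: $- \frac{1727064}{5} \approx -3.4541 \cdot 10^{5}$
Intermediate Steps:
$D{\left(p \right)} = 1$ ($D{\left(p \right)} = \frac{2 p}{2 p} = 2 p \frac{1}{2 p} = 1$)
$- 459 \left(D{\left(-7 \right)} + 15\right) \left(47 + \frac{1}{30}\right) = - 459 \left(1 + 15\right) \left(47 + \frac{1}{30}\right) = - 459 \cdot 16 \left(47 + \frac{1}{30}\right) = - 459 \cdot 16 \cdot \frac{1411}{30} = \left(-459\right) \frac{11288}{15} = - \frac{1727064}{5}$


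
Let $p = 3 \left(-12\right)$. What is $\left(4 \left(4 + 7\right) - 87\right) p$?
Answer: $1548$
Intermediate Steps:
$p = -36$
$\left(4 \left(4 + 7\right) - 87\right) p = \left(4 \left(4 + 7\right) - 87\right) \left(-36\right) = \left(4 \cdot 11 - 87\right) \left(-36\right) = \left(44 - 87\right) \left(-36\right) = \left(-43\right) \left(-36\right) = 1548$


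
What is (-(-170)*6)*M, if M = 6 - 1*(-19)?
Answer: 25500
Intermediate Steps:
M = 25 (M = 6 + 19 = 25)
(-(-170)*6)*M = -(-170)*6*25 = -34*(-30)*25 = 1020*25 = 25500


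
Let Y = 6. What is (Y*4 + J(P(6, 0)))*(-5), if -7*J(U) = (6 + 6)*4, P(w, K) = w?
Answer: -600/7 ≈ -85.714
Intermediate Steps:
J(U) = -48/7 (J(U) = -(6 + 6)*4/7 = -12*4/7 = -⅐*48 = -48/7)
(Y*4 + J(P(6, 0)))*(-5) = (6*4 - 48/7)*(-5) = (24 - 48/7)*(-5) = (120/7)*(-5) = -600/7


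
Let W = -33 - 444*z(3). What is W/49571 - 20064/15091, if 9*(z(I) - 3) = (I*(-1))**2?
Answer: -1021892163/748075961 ≈ -1.3660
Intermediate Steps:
z(I) = 3 + I**2/9 (z(I) = 3 + (I*(-1))**2/9 = 3 + (-I)**2/9 = 3 + I**2/9)
W = -1809 (W = -33 - 444*(3 + (1/9)*3**2) = -33 - 444*(3 + (1/9)*9) = -33 - 444*(3 + 1) = -33 - 444*4 = -33 - 111*16 = -33 - 1776 = -1809)
W/49571 - 20064/15091 = -1809/49571 - 20064/15091 = -1021892163/748075961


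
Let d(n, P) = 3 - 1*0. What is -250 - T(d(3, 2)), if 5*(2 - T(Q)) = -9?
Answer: -1269/5 ≈ -253.80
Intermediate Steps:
d(n, P) = 3 (d(n, P) = 3 + 0 = 3)
T(Q) = 19/5 (T(Q) = 2 - 1/5*(-9) = 2 + 9/5 = 19/5)
-250 - T(d(3, 2)) = -250 - 1*19/5 = -250 - 19/5 = -1269/5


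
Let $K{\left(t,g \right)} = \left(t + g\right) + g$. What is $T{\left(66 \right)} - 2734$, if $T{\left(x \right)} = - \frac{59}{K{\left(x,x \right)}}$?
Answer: $- \frac{541391}{198} \approx -2734.3$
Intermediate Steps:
$K{\left(t,g \right)} = t + 2 g$ ($K{\left(t,g \right)} = \left(g + t\right) + g = t + 2 g$)
$T{\left(x \right)} = - \frac{59}{3 x}$ ($T{\left(x \right)} = - \frac{59}{x + 2 x} = - \frac{59}{3 x}$)
$T{\left(66 \right)} - 2734 = - \frac{59}{3 \cdot 66} - 2734 = \left(- \frac{59}{3}\right) \frac{1}{66} - 2734 = - \frac{59}{198} - 2734 = - \frac{541391}{198}$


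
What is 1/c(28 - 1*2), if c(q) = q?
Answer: 1/26 ≈ 0.038462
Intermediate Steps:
1/c(28 - 1*2) = 1/(28 - 1*2) = 1/(28 - 2) = 1/26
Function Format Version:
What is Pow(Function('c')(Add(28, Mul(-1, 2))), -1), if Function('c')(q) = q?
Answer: Rational(1, 26) ≈ 0.038462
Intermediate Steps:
Pow(Function('c')(Add(28, Mul(-1, 2))), -1) = Pow(Add(28, Mul(-1, 2)), -1) = Pow(Add(28, -2), -1) = Pow(26, -1) = Rational(1, 26)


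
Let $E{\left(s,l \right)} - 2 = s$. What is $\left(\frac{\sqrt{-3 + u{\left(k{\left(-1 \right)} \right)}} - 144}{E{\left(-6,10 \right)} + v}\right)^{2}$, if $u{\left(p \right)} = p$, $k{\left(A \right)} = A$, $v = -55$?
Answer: $\frac{20732}{3481} - \frac{576 i}{3481} \approx 5.9558 - 0.16547 i$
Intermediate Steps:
$E{\left(s,l \right)} = 2 + s$
$\left(\frac{\sqrt{-3 + u{\left(k{\left(-1 \right)} \right)}} - 144}{E{\left(-6,10 \right)} + v}\right)^{2} = \left(\frac{\sqrt{-3 - 1} - 144}{\left(2 - 6\right) - 55}\right)^{2} = \left(\frac{\sqrt{-4} - 144}{-4 - 55}\right)^{2} = \left(\frac{2 i - 144}{-59}\right)^{2} = \left(\left(-144 + 2 i\right) \left(- \frac{1}{59}\right)\right)^{2} = \left(\frac{144}{59} - \frac{2 i}{59}\right)^{2}$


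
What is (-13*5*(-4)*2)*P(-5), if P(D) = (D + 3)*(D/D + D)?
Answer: 4160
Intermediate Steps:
P(D) = (1 + D)*(3 + D) (P(D) = (3 + D)*(1 + D) = (1 + D)*(3 + D))
(-13*5*(-4)*2)*P(-5) = (-13*5*(-4)*2)*(3 + (-5)² + 4*(-5)) = (-(-260)*2)*(3 + 25 - 20) = -13*(-40)*8 = 520*8 = 4160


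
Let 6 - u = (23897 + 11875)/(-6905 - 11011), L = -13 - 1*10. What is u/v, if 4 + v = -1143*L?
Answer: 11939/39243505 ≈ 0.00030423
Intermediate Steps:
L = -23 (L = -13 - 10 = -23)
u = 11939/1493 (u = 6 - (23897 + 11875)/(-6905 - 11011) = 6 - 35772/(-17916) = 6 - 35772*(-1)/17916 = 6 - 1*(-2981/1493) = 6 + 2981/1493 = 11939/1493 ≈ 7.9967)
v = 26285 (v = -4 - 1143*(-23) = -4 + 26289 = 26285)
u/v = (11939/1493)/26285 = (11939/1493)*(1/26285) = 11939/39243505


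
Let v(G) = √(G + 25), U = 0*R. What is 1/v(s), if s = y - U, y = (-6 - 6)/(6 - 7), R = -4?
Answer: √37/37 ≈ 0.16440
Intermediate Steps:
U = 0 (U = 0*(-4) = 0)
y = 12 (y = -12/(-1) = -12*(-1) = 12)
s = 12 (s = 12 - 1*0 = 12 + 0 = 12)
v(G) = √(25 + G)
1/v(s) = 1/(√(25 + 12)) = 1/(√37) = √37/37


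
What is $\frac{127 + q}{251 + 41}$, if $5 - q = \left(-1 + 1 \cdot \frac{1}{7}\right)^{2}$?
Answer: $\frac{1608}{3577} \approx 0.44954$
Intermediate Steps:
$q = \frac{209}{49}$ ($q = 5 - \left(-1 + 1 \cdot \frac{1}{7}\right)^{2} = 5 - \left(-1 + \frac{1}{7}\right)^{2} = 5 - \left(- \frac{6}{7}\right)^{2} = 5 - \frac{36}{49} = \frac{209}{49} \approx 4.2653$)
$\frac{127 + q}{251 + 41} = \frac{127 + \frac{209}{49}}{251 + 41} = \frac{6432}{49 \cdot 292} = \frac{6432}{49} \cdot \frac{1}{292} = \frac{1608}{3577}$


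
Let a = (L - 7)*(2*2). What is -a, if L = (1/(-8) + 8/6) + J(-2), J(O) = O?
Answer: 187/6 ≈ 31.167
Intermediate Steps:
L = -19/24 (L = (1/(-8) + 8/6) - 2 = (1*(-⅛) + 8*(⅙)) - 2 = (-⅛ + 4/3) - 2 = 29/24 - 2 = -19/24 ≈ -0.79167)
a = -187/6 (a = (-19/24 - 7)*(2*2) = -187/24*4 = -187/6 ≈ -31.167)
-a = -1*(-187/6) = 187/6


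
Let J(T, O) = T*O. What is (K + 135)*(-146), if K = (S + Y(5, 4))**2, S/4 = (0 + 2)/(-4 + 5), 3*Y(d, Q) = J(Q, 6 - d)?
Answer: -291854/9 ≈ -32428.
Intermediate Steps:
J(T, O) = O*T
Y(d, Q) = Q*(6 - d)/3 (Y(d, Q) = ((6 - d)*Q)/3 = (Q*(6 - d))/3 = Q*(6 - d)/3)
S = 8 (S = 4*((0 + 2)/(-4 + 5)) = 4*(2/1) = 4*(2*1) = 4*2 = 8)
K = 784/9 (K = (8 + (1/3)*4*(6 - 1*5))**2 = (8 + (1/3)*4*(6 - 5))**2 = (8 + (1/3)*4*1)**2 = (8 + 4/3)**2 = (28/3)**2 = 784/9 ≈ 87.111)
(K + 135)*(-146) = (784/9 + 135)*(-146) = (1999/9)*(-146) = -291854/9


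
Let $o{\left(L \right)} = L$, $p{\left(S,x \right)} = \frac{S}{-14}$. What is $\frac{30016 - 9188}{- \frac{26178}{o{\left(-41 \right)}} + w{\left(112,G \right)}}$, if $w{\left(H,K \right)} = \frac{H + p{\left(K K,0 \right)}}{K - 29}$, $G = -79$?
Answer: $\frac{1291169376}{39772729} \approx 32.464$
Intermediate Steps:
$p{\left(S,x \right)} = - \frac{S}{14}$ ($p{\left(S,x \right)} = S \left(- \frac{1}{14}\right) = - \frac{S}{14}$)
$w{\left(H,K \right)} = \frac{H - \frac{K^{2}}{14}}{-29 + K}$ ($w{\left(H,K \right)} = \frac{H - \frac{K K}{14}}{K - 29} = \frac{H - \frac{K^{2}}{14}}{-29 + K}$)
$\frac{30016 - 9188}{- \frac{26178}{o{\left(-41 \right)}} + w{\left(112,G \right)}} = \frac{30016 - 9188}{- \frac{26178}{-41} + \frac{112 - \frac{\left(-79\right)^{2}}{14}}{-29 - 79}} = \frac{20828}{\left(-26178\right) \left(- \frac{1}{41}\right) + \frac{112 - \frac{6241}{14}}{-108}} = \frac{20828}{\frac{26178}{41} - \frac{112 - \frac{6241}{14}}{108}} = \frac{20828}{\frac{26178}{41} - - \frac{4673}{1512}} = \frac{20828}{\frac{26178}{41} + \frac{4673}{1512}} = \frac{20828}{\frac{39772729}{61992}} = 20828 \cdot \frac{61992}{39772729} = \frac{1291169376}{39772729}$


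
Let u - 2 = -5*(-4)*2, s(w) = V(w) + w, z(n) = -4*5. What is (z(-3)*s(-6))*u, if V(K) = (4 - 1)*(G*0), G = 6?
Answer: 5040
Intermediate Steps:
z(n) = -20
V(K) = 0 (V(K) = (4 - 1)*(6*0) = 3*0 = 0)
s(w) = w (s(w) = 0 + w = w)
u = 42 (u = 2 - 5*(-4)*2 = 2 + 20*2 = 2 + 40 = 42)
(z(-3)*s(-6))*u = -20*(-6)*42 = 120*42 = 5040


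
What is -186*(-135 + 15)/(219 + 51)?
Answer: 248/3 ≈ 82.667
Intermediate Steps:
-186*(-135 + 15)/(219 + 51) = -(-22320)/270 = -186*(-4/9) = 248/3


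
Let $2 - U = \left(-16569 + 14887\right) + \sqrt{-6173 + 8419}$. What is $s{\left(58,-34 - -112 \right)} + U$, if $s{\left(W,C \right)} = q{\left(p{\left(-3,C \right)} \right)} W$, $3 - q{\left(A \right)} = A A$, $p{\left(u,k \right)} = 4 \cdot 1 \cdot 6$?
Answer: $-31550 - \sqrt{2246} \approx -31597.0$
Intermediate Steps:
$p{\left(u,k \right)} = 24$ ($p{\left(u,k \right)} = 4 \cdot 6 = 24$)
$q{\left(A \right)} = 3 - A^{2}$ ($q{\left(A \right)} = 3 - A A = 3 - A^{2}$)
$s{\left(W,C \right)} = - 573 W$ ($s{\left(W,C \right)} = \left(3 - 24^{2}\right) W = \left(3 - 576\right) W = - 573 W$)
$U = 1684 - \sqrt{2246}$ ($U = 2 - \left(\left(-16569 + 14887\right) + \sqrt{-6173 + 8419}\right) = 2 - \left(-1682 + \sqrt{2246}\right) = 2 + \left(1682 - \sqrt{2246}\right) = 1684 - \sqrt{2246} \approx 1636.6$)
$s{\left(58,-34 - -112 \right)} + U = \left(-573\right) 58 + \left(1684 - \sqrt{2246}\right) = -33234 + \left(1684 - \sqrt{2246}\right) = -31550 - \sqrt{2246}$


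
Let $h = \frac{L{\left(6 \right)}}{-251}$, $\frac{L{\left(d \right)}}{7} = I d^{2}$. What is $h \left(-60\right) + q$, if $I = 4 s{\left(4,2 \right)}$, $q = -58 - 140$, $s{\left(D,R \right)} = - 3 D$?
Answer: $- \frac{775458}{251} \approx -3089.5$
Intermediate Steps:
$q = -198$ ($q = -58 - 140 = -198$)
$I = -48$ ($I = 4 \left(\left(-3\right) 4\right) = 4 \left(-12\right) = -48$)
$L{\left(d \right)} = - 336 d^{2}$ ($L{\left(d \right)} = 7 \left(- 48 d^{2}\right) = - 336 d^{2}$)
$h = \frac{12096}{251}$ ($h = \frac{\left(-336\right) 6^{2}}{-251} = \left(-336\right) 36 \left(- \frac{1}{251}\right) = \left(-12096\right) \left(- \frac{1}{251}\right) = \frac{12096}{251} \approx 48.191$)
$h \left(-60\right) + q = \frac{12096}{251} \left(-60\right) - 198 = - \frac{725760}{251} - 198 = - \frac{775458}{251}$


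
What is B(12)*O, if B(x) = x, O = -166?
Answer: -1992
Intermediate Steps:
B(12)*O = 12*(-166) = -1992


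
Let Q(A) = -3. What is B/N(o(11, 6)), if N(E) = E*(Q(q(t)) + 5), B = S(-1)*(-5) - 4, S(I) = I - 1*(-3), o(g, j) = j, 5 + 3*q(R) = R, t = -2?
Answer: -7/6 ≈ -1.1667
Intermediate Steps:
q(R) = -5/3 + R/3
S(I) = 3 + I (S(I) = I + 3 = 3 + I)
B = -14 (B = (3 - 1)*(-5) - 4 = 2*(-5) - 4 = -10 - 4 = -14)
N(E) = 2*E (N(E) = E*(-3 + 5) = E*2 = 2*E)
B/N(o(11, 6)) = -14/(2*6) = -14/12 = -14*1/12 = -7/6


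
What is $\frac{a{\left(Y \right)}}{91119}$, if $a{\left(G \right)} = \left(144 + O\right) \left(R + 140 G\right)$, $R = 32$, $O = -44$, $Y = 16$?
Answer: $\frac{227200}{91119} \approx 2.4934$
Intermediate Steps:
$a{\left(G \right)} = 3200 + 14000 G$ ($a{\left(G \right)} = \left(144 - 44\right) \left(32 + 140 G\right) = 100 \left(32 + 140 G\right) = 3200 + 14000 G$)
$\frac{a{\left(Y \right)}}{91119} = \frac{3200 + 14000 \cdot 16}{91119} = \left(3200 + 224000\right) \frac{1}{91119} = 227200 \cdot \frac{1}{91119} = \frac{227200}{91119}$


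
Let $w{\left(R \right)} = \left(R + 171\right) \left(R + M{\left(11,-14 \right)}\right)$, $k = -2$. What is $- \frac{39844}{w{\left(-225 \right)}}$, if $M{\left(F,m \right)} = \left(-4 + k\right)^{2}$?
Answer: $- \frac{2846}{729} \approx -3.904$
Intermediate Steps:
$M{\left(F,m \right)} = 36$ ($M{\left(F,m \right)} = \left(-4 - 2\right)^{2} = \left(-6\right)^{2} = 36$)
$w{\left(R \right)} = \left(36 + R\right) \left(171 + R\right)$ ($w{\left(R \right)} = \left(R + 171\right) \left(R + 36\right) = \left(171 + R\right) \left(36 + R\right) = \left(36 + R\right) \left(171 + R\right)$)
$- \frac{39844}{w{\left(-225 \right)}} = - \frac{39844}{6156 + \left(-225\right)^{2} + 207 \left(-225\right)} = - \frac{39844}{6156 + 50625 - 46575} = - \frac{39844}{10206} = \left(-39844\right) \frac{1}{10206} = - \frac{2846}{729}$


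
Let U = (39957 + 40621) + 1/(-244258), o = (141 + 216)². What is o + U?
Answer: 50812258965/244258 ≈ 2.0803e+5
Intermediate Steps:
o = 127449 (o = 357² = 127449)
U = 19681821123/244258 (U = 80578 - 1/244258 = 19681821123/244258 ≈ 80578.)
o + U = 127449 + 19681821123/244258 = 50812258965/244258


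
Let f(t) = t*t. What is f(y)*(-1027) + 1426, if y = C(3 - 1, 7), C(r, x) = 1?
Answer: 399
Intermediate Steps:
y = 1
f(t) = t²
f(y)*(-1027) + 1426 = 1²*(-1027) + 1426 = 1*(-1027) + 1426 = -1027 + 1426 = 399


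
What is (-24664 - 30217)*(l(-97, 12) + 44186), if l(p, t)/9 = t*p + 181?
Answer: -1939439659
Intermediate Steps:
l(p, t) = 1629 + 9*p*t (l(p, t) = 9*(t*p + 181) = 9*(p*t + 181) = 9*(181 + p*t) = 1629 + 9*p*t)
(-24664 - 30217)*(l(-97, 12) + 44186) = (-24664 - 30217)*((1629 + 9*(-97)*12) + 44186) = -54881*((1629 - 10476) + 44186) = -54881*(-8847 + 44186) = -54881*35339 = -1939439659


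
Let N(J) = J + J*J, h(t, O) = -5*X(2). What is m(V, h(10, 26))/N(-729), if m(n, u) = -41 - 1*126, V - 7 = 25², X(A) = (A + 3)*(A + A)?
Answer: -167/530712 ≈ -0.00031467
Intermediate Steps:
X(A) = 2*A*(3 + A) (X(A) = (3 + A)*(2*A) = 2*A*(3 + A))
V = 632 (V = 7 + 25² = 7 + 625 = 632)
h(t, O) = -100 (h(t, O) = -10*2*(3 + 2) = -10*2*5 = -5*20 = -100)
N(J) = J + J²
m(n, u) = -167 (m(n, u) = -41 - 126 = -167)
m(V, h(10, 26))/N(-729) = -167*(-1/(729*(1 - 729))) = -167/((-729*(-728))) = -167/530712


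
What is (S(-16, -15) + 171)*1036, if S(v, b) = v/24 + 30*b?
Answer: -869204/3 ≈ -2.8973e+5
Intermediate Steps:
S(v, b) = 30*b + v/24 (S(v, b) = v/24 + 30*b = 30*b + v/24)
(S(-16, -15) + 171)*1036 = ((30*(-15) + (1/24)*(-16)) + 171)*1036 = ((-450 - ⅔) + 171)*1036 = (-1352/3 + 171)*1036 = -839/3*1036 = -869204/3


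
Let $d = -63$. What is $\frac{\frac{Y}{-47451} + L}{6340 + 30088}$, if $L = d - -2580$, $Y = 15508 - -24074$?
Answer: $\frac{39798195}{576181676} \approx 0.069072$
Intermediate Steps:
$Y = 39582$ ($Y = 15508 + 24074 = 39582$)
$L = 2517$ ($L = -63 - -2580 = -63 + 2580 = 2517$)
$\frac{\frac{Y}{-47451} + L}{6340 + 30088} = \frac{\frac{39582}{-47451} + 2517}{6340 + 30088} = \frac{39582 \left(- \frac{1}{47451}\right) + 2517}{36428} = \left(- \frac{13194}{15817} + 2517\right) \frac{1}{36428} = \frac{39798195}{15817} \cdot \frac{1}{36428} = \frac{39798195}{576181676}$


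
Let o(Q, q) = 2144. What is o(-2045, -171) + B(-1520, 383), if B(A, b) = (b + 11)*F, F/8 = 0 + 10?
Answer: 33664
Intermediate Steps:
F = 80 (F = 8*(0 + 10) = 8*10 = 80)
B(A, b) = 880 + 80*b (B(A, b) = (b + 11)*80 = (11 + b)*80 = 880 + 80*b)
o(-2045, -171) + B(-1520, 383) = 2144 + (880 + 80*383) = 2144 + (880 + 30640) = 2144 + 31520 = 33664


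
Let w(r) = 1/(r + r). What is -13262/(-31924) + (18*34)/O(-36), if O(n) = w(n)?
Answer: -703342937/15962 ≈ -44064.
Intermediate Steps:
w(r) = 1/(2*r)
O(n) = 1/(2*n)
-13262/(-31924) + (18*34)/O(-36) = -13262/(-31924) + (18*34)/(((½)/(-36))) = -13262*(-1/31924) + 612/(((½)*(-1/36))) = 6631/15962 + 612/(-1/72) = 6631/15962 + 612*(-72) = 6631/15962 - 44064 = -703342937/15962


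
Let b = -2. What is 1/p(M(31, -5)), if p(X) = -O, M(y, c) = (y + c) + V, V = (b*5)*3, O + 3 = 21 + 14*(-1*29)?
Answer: 1/388 ≈ 0.0025773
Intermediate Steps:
O = -388 (O = -3 + (21 + 14*(-1*29)) = -3 + (21 + 14*(-29)) = -3 + (21 - 406) = -3 - 385 = -388)
V = -30 (V = -2*5*3 = -10*3 = -30)
M(y, c) = -30 + c + y (M(y, c) = (y + c) - 30 = (c + y) - 30 = -30 + c + y)
p(X) = 388 (p(X) = -1*(-388) = 388)
1/p(M(31, -5)) = 1/388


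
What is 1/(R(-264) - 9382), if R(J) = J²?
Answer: 1/60314 ≈ 1.6580e-5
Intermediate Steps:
1/(R(-264) - 9382) = 1/((-264)² - 9382) = 1/(69696 - 9382) = 1/60314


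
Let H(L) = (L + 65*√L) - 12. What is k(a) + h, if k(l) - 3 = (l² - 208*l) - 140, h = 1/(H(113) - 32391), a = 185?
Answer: -915439213778/208433335 - 13*√113/208433335 ≈ -4392.0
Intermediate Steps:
H(L) = -12 + L + 65*√L
h = 1/(-32290 + 65*√113) (h = 1/((-12 + 113 + 65*√113) - 32391) = 1/((101 + 65*√113) - 32391) = 1/(-32290 + 65*√113) ≈ -3.1647e-5)
k(l) = -137 + l² - 208*l (k(l) = 3 + ((l² - 208*l) - 140) = 3 + (-140 + l² - 208*l) = -137 + l² - 208*l)
k(a) + h = (-137 + 185² - 208*185) + (-6458/208433335 - 13*√113/208433335) = (-137 + 34225 - 38480) + (-6458/208433335 - 13*√113/208433335) = -4392 + (-6458/208433335 - 13*√113/208433335) = -915439213778/208433335 - 13*√113/208433335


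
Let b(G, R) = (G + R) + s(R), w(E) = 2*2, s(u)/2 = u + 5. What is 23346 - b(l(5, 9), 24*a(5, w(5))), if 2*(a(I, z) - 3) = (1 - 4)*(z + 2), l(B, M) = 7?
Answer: 23761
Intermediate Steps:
s(u) = 10 + 2*u (s(u) = 2*(u + 5) = 2*(5 + u) = 10 + 2*u)
w(E) = 4
a(I, z) = -3*z/2 (a(I, z) = 3 + ((1 - 4)*(z + 2))/2 = 3 + (-3*(2 + z))/2 = 3 + (-6 - 3*z)/2 = 3 + (-3 - 3*z/2) = -3*z/2)
b(G, R) = 10 + G + 3*R (b(G, R) = (G + R) + (10 + 2*R) = 10 + G + 3*R)
23346 - b(l(5, 9), 24*a(5, w(5))) = 23346 - (10 + 7 + 3*(24*(-3/2*4))) = 23346 - (10 + 7 + 3*(24*(-6))) = 23346 - (10 + 7 + 3*(-144)) = 23346 - (10 + 7 - 432) = 23346 - 1*(-415) = 23346 + 415 = 23761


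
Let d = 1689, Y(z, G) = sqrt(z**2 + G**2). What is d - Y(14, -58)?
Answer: 1689 - 2*sqrt(890) ≈ 1629.3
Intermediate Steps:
Y(z, G) = sqrt(G**2 + z**2)
d - Y(14, -58) = 1689 - sqrt((-58)**2 + 14**2) = 1689 - sqrt(3364 + 196) = 1689 - sqrt(3560) = 1689 - 2*sqrt(890)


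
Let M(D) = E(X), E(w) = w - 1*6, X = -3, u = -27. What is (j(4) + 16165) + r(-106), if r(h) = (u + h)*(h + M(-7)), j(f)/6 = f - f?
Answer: 31460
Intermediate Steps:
E(w) = -6 + w (E(w) = w - 6 = -6 + w)
M(D) = -9 (M(D) = -6 - 3 = -9)
j(f) = 0 (j(f) = 6*(f - f) = 6*0 = 0)
r(h) = (-27 + h)*(-9 + h) (r(h) = (-27 + h)*(h - 9) = (-27 + h)*(-9 + h))
(j(4) + 16165) + r(-106) = (0 + 16165) + (243 + (-106)**2 - 36*(-106)) = 16165 + (243 + 11236 + 3816) = 16165 + 15295 = 31460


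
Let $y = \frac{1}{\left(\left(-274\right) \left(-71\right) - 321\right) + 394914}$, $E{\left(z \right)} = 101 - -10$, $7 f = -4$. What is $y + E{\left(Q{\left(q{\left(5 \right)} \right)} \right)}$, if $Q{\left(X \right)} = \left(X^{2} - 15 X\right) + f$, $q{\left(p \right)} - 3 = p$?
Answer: $\frac{45959218}{414047} \approx 111.0$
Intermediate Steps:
$f = - \frac{4}{7}$ ($f = \frac{1}{7} \left(-4\right) = - \frac{4}{7} \approx -0.57143$)
$q{\left(p \right)} = 3 + p$
$Q{\left(X \right)} = - \frac{4}{7} + X^{2} - 15 X$ ($Q{\left(X \right)} = \left(X^{2} - 15 X\right) - \frac{4}{7} = - \frac{4}{7} + X^{2} - 15 X$)
$E{\left(z \right)} = 111$ ($E{\left(z \right)} = 101 + 10 = 111$)
$y = \frac{1}{414047}$ ($y = \frac{1}{\left(19454 - 321\right) + 394914} = \frac{1}{19133 + 394914} = \frac{1}{414047} \approx 2.4152 \cdot 10^{-6}$)
$y + E{\left(Q{\left(q{\left(5 \right)} \right)} \right)} = \frac{1}{414047} + 111 = \frac{45959218}{414047}$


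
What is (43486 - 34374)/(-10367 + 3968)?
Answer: -9112/6399 ≈ -1.4240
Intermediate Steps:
(43486 - 34374)/(-10367 + 3968) = 9112/(-6399) = 9112*(-1/6399) = -9112/6399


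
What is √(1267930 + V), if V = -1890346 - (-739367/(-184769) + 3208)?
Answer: I*√21358679312743487/184769 ≈ 790.97*I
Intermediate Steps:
V = -349870818393/184769 (V = -1890346 - (-739367*(-1/184769) + 3208) = -1890346 - (739367/184769 + 3208) = -1890346 - 1*593478319/184769 = -1890346 - 593478319/184769 = -349870818393/184769 ≈ -1.8936e+6)
√(1267930 + V) = √(1267930 - 349870818393/184769) = √(-115596660223/184769) = I*√21358679312743487/184769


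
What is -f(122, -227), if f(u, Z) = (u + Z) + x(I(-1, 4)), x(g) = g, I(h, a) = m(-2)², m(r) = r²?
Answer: 89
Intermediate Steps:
I(h, a) = 16 (I(h, a) = ((-2)²)² = 4² = 16)
f(u, Z) = 16 + Z + u (f(u, Z) = (u + Z) + 16 = (Z + u) + 16 = 16 + Z + u)
-f(122, -227) = -(16 - 227 + 122) = -1*(-89) = 89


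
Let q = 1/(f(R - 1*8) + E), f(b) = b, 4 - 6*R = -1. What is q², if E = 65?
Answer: 36/120409 ≈ 0.00029898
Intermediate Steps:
R = ⅚ (R = ⅔ - ⅙*(-1) = ⅔ + ⅙ = ⅚ ≈ 0.83333)
q = 6/347 (q = 1/((⅚ - 1*8) + 65) = 1/((⅚ - 8) + 65) = 1/(-43/6 + 65) = 1/(347/6) = 6/347 ≈ 0.017291)
q² = (6/347)² = 36/120409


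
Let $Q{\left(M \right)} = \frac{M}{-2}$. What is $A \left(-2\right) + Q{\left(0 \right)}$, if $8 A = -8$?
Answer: $2$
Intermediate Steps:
$A = -1$ ($A = \frac{1}{8} \left(-8\right) = -1$)
$Q{\left(M \right)} = - \frac{M}{2}$ ($Q{\left(M \right)} = M \left(- \frac{1}{2}\right) = - \frac{M}{2}$)
$A \left(-2\right) + Q{\left(0 \right)} = \left(-1\right) \left(-2\right) - 0 = 2 + 0 = 2$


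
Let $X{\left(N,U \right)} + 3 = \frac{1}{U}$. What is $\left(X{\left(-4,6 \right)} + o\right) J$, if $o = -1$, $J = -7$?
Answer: $\frac{161}{6} \approx 26.833$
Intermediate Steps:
$X{\left(N,U \right)} = -3 + \frac{1}{U}$
$\left(X{\left(-4,6 \right)} + o\right) J = \left(\left(-3 + \frac{1}{6}\right) - 1\right) \left(-7\right) = \left(- \frac{17}{6} - 1\right) \left(-7\right) = \left(- \frac{23}{6}\right) \left(-7\right) = \frac{161}{6}$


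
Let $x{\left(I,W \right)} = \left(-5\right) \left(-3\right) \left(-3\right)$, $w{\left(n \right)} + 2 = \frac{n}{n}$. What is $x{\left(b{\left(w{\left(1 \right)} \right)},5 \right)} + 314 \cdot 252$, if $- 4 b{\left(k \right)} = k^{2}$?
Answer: $79083$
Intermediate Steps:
$w{\left(n \right)} = -1$ ($w{\left(n \right)} = -2 + \frac{n}{n} = -2 + 1 = -1$)
$b{\left(k \right)} = - \frac{k^{2}}{4}$
$x{\left(I,W \right)} = -45$ ($x{\left(I,W \right)} = 15 \left(-3\right) = -45$)
$x{\left(b{\left(w{\left(1 \right)} \right)},5 \right)} + 314 \cdot 252 = -45 + 314 \cdot 252 = -45 + 79128 = 79083$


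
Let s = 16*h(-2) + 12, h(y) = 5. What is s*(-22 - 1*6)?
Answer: -2576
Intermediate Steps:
s = 92 (s = 16*5 + 12 = 80 + 12 = 92)
s*(-22 - 1*6) = 92*(-22 - 1*6) = 92*(-22 - 6) = 92*(-28) = -2576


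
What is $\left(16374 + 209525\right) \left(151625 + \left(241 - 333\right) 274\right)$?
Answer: $28557473883$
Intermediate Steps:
$\left(16374 + 209525\right) \left(151625 + \left(241 - 333\right) 274\right) = 225899 \left(151625 - 25208\right) = 225899 \cdot 126417 = 28557473883$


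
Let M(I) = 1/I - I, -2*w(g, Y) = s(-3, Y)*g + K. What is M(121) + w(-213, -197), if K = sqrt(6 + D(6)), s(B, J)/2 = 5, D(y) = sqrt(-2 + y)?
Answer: 114225/121 - sqrt(2) ≈ 942.59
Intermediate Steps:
s(B, J) = 10 (s(B, J) = 2*5 = 10)
K = 2*sqrt(2) (K = sqrt(6 + sqrt(-2 + 6)) = sqrt(6 + sqrt(4)) = sqrt(6 + 2) = sqrt(8) = 2*sqrt(2) ≈ 2.8284)
w(g, Y) = -sqrt(2) - 5*g (w(g, Y) = -(10*g + 2*sqrt(2))/2 = -(2*sqrt(2) + 10*g)/2 = -sqrt(2) - 5*g)
M(121) + w(-213, -197) = (1/121 - 1*121) + (-sqrt(2) - 5*(-213)) = (1/121 - 121) + (-sqrt(2) + 1065) = -14640/121 + (1065 - sqrt(2)) = 114225/121 - sqrt(2)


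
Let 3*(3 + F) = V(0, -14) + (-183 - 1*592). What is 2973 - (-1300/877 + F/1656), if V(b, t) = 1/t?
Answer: 60481478207/20332368 ≈ 2974.6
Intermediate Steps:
F = -3659/14 (F = -3 + (1/(-14) + (-183 - 1*592))/3 = -3 + (-1/14 + (-183 - 592))/3 = -3 + (-1/14 - 775)/3 = -3 + (⅓)*(-10851/14) = -3 - 3617/14 = -3659/14 ≈ -261.36)
2973 - (-1300/877 + F/1656) = 2973 - (-1300/877 - 3659/14/1656) = 2973 - (-1300*1/877 - 3659/14*1/1656) = 2973 - (-1300/877 - 3659/23184) = 2973 - 1*(-33348143/20332368) = 2973 + 33348143/20332368 = 60481478207/20332368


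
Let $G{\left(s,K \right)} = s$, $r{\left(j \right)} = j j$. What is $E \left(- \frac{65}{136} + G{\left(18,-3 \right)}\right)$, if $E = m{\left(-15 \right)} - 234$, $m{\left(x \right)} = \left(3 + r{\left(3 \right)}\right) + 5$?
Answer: $- \frac{517111}{136} \approx -3802.3$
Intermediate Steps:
$r{\left(j \right)} = j^{2}$
$m{\left(x \right)} = 17$ ($m{\left(x \right)} = \left(3 + 3^{2}\right) + 5 = \left(3 + 9\right) + 5 = 12 + 5 = 17$)
$E = -217$ ($E = 17 - 234 = -217$)
$E \left(- \frac{65}{136} + G{\left(18,-3 \right)}\right) = - 217 \left(- \frac{65}{136} + 18\right) = \left(-217\right) \frac{2383}{136} = - \frac{517111}{136}$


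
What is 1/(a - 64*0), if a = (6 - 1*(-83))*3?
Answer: 1/267 ≈ 0.0037453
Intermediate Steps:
a = 267 (a = (6 + 83)*3 = 89*3 = 267)
1/(a - 64*0) = 1/(267 - 64*0) = 1/(267 + 0) = 1/267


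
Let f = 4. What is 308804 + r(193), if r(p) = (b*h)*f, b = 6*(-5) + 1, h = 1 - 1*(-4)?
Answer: 308224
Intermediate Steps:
h = 5 (h = 1 + 4 = 5)
b = -29 (b = -30 + 1 = -29)
r(p) = -580 (r(p) = -29*5*4 = -145*4 = -580)
308804 + r(193) = 308804 - 580 = 308224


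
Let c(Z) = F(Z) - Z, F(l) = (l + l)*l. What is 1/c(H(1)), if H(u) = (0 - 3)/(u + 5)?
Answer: 1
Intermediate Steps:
F(l) = 2*l² (F(l) = (2*l)*l = 2*l²)
H(u) = -3/(5 + u)
c(Z) = -Z + 2*Z² (c(Z) = 2*Z² - Z = -Z + 2*Z²)
1/c(H(1)) = 1/((-3/(5 + 1))*(-1 + 2*(-3/(5 + 1)))) = 1/((-3/6)*(-1 + 2*(-3/6))) = 1/((-3*⅙)*(-1 + 2*(-3*⅙))) = 1/(-(-1 + 2*(-½))/2) = 1/(-(-1 - 1)/2) = 1/(-½*(-2)) = 1/1 = 1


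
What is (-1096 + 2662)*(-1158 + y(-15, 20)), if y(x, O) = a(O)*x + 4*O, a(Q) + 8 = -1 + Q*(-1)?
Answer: -1006938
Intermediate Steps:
a(Q) = -9 - Q (a(Q) = -8 + (-1 + Q*(-1)) = -8 + (-1 - Q) = -9 - Q)
y(x, O) = 4*O + x*(-9 - O) (y(x, O) = (-9 - O)*x + 4*O = x*(-9 - O) + 4*O = 4*O + x*(-9 - O))
(-1096 + 2662)*(-1158 + y(-15, 20)) = (-1096 + 2662)*(-1158 + (4*20 - 1*(-15)*(9 + 20))) = 1566*(-1158 + (80 - 1*(-15)*29)) = 1566*(-1158 + (80 + 435)) = 1566*(-1158 + 515) = 1566*(-643) = -1006938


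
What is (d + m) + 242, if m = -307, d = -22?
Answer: -87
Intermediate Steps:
(d + m) + 242 = (-22 - 307) + 242 = -329 + 242 = -87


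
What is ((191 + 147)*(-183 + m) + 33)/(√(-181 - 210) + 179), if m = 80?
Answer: -6225799/32432 + 34781*I*√391/32432 ≈ -191.96 + 21.206*I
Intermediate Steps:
((191 + 147)*(-183 + m) + 33)/(√(-181 - 210) + 179) = ((191 + 147)*(-183 + 80) + 33)/(√(-181 - 210) + 179) = (338*(-103) + 33)/(√(-391) + 179) = (-34814 + 33)/(I*√391 + 179) = -34781/(179 + I*√391)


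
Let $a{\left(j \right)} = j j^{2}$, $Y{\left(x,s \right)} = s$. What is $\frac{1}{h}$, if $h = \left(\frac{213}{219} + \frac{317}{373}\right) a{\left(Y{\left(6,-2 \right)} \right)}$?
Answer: $- \frac{27229}{396992} \approx -0.068588$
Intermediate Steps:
$a{\left(j \right)} = j^{3}$
$h = - \frac{396992}{27229}$ ($h = \left(\frac{213}{219} + \frac{317}{373}\right) \left(-2\right)^{3} = \left(213 \cdot \frac{1}{219} + 317 \cdot \frac{1}{373}\right) \left(-8\right) = \left(\frac{71}{73} + \frac{317}{373}\right) \left(-8\right) = \frac{49624}{27229} \left(-8\right) = - \frac{396992}{27229} \approx -14.58$)
$\frac{1}{h} = \frac{1}{- \frac{396992}{27229}} = - \frac{27229}{396992}$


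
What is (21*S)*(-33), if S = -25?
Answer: 17325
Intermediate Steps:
(21*S)*(-33) = (21*(-25))*(-33) = -525*(-33) = 17325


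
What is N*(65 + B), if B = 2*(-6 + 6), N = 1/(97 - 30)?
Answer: 65/67 ≈ 0.97015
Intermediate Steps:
N = 1/67 ≈ 0.014925
B = 0 (B = 2*0 = 0)
N*(65 + B) = (65 + 0)/67 = (1/67)*65 = 65/67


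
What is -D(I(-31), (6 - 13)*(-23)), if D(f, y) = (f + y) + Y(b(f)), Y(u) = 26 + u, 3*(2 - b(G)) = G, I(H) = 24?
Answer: -205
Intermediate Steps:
b(G) = 2 - G/3
D(f, y) = 28 + y + 2*f/3 (D(f, y) = (f + y) + (26 + (2 - f/3)) = (f + y) + (28 - f/3) = 28 + y + 2*f/3)
-D(I(-31), (6 - 13)*(-23)) = -(28 + (6 - 13)*(-23) + (⅔)*24) = -(28 - 7*(-23) + 16) = -(28 + 161 + 16) = -1*205 = -205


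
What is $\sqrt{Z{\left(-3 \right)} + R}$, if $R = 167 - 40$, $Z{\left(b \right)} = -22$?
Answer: $\sqrt{105} \approx 10.247$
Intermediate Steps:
$R = 127$ ($R = 167 - 40 = 127$)
$\sqrt{Z{\left(-3 \right)} + R} = \sqrt{-22 + 127} = \sqrt{105}$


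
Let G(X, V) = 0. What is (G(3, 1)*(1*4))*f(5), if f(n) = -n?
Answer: 0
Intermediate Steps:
(G(3, 1)*(1*4))*f(5) = (0*(1*4))*(-1*5) = (0*4)*(-5) = 0*(-5) = 0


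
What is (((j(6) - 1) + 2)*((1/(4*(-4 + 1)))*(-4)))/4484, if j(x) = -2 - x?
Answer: -7/13452 ≈ -0.00052037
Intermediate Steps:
(((j(6) - 1) + 2)*((1/(4*(-4 + 1)))*(-4)))/4484 = ((((-2 - 1*6) - 1) + 2)*((1/(4*(-4 + 1)))*(-4)))/4484 = ((((-2 - 6) - 1) + 2)*(((1/4)/(-3))*(-4)))*(1/4484) = (((-8 - 1) + 2)*(((1/4)*(-1/3))*(-4)))*(1/4484) = ((-9 + 2)*(-1/12*(-4)))*(1/4484) = -7*1/3*(1/4484) = -7/3*1/4484 = -7/13452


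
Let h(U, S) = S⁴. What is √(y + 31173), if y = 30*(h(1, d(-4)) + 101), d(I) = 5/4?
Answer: √8774718/16 ≈ 185.14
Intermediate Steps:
d(I) = 5/4 (d(I) = 5*(¼) = 5/4)
y = 397215/128 (y = 30*((5/4)⁴ + 101) = 30*(625/256 + 101) = 30*(26481/256) = 397215/128 ≈ 3103.2)
√(y + 31173) = √(397215/128 + 31173) = √(4387359/128) = √8774718/16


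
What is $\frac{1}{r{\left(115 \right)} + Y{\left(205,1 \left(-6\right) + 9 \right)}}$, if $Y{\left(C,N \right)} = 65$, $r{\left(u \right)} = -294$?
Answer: $- \frac{1}{229} \approx -0.0043668$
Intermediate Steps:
$\frac{1}{r{\left(115 \right)} + Y{\left(205,1 \left(-6\right) + 9 \right)}} = \frac{1}{-294 + 65} = \frac{1}{-229} = - \frac{1}{229}$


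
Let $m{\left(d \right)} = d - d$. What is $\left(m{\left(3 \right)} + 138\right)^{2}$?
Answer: $19044$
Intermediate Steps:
$m{\left(d \right)} = 0$
$\left(m{\left(3 \right)} + 138\right)^{2} = \left(0 + 138\right)^{2} = 138^{2} = 19044$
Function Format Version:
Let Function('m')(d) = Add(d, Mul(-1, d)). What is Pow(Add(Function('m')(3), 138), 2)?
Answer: 19044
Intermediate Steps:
Function('m')(d) = 0
Pow(Add(Function('m')(3), 138), 2) = Pow(Add(0, 138), 2) = Pow(138, 2) = 19044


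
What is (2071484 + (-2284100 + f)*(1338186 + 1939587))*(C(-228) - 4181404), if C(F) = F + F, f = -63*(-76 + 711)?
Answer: 31856935034103406660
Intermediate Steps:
f = -40005 (f = -63*635 = -40005)
C(F) = 2*F
(2071484 + (-2284100 + f)*(1338186 + 1939587))*(C(-228) - 4181404) = (2071484 + (-2284100 - 40005)*(1338186 + 1939587))*(2*(-228) - 4181404) = (2071484 - 2324105*3277773)*(-456 - 4181404) = (2071484 - 7617888618165)*(-4181860) = -7617886546681*(-4181860) = 31856935034103406660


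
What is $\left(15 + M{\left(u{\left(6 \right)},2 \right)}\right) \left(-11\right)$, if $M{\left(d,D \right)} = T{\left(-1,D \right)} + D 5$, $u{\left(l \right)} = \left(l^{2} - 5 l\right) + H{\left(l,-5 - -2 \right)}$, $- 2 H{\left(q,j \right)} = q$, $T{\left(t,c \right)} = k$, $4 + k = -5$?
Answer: $-176$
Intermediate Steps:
$k = -9$ ($k = -4 - 5 = -9$)
$T{\left(t,c \right)} = -9$
$H{\left(q,j \right)} = - \frac{q}{2}$
$u{\left(l \right)} = l^{2} - \frac{11 l}{2}$ ($u{\left(l \right)} = \left(l^{2} - 5 l\right) - \frac{l}{2} = l^{2} - \frac{11 l}{2}$)
$M{\left(d,D \right)} = -9 + 5 D$ ($M{\left(d,D \right)} = -9 + D 5 = -9 + 5 D$)
$\left(15 + M{\left(u{\left(6 \right)},2 \right)}\right) \left(-11\right) = \left(15 + \left(-9 + 5 \cdot 2\right)\right) \left(-11\right) = \left(15 + \left(-9 + 10\right)\right) \left(-11\right) = \left(15 + 1\right) \left(-11\right) = 16 \left(-11\right) = -176$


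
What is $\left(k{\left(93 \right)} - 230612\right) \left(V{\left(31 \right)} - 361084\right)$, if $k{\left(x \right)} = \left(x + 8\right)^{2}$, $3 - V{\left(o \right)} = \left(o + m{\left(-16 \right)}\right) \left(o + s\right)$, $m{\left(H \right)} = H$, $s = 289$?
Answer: $80644197091$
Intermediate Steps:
$V{\left(o \right)} = 3 - \left(-16 + o\right) \left(289 + o\right)$ ($V{\left(o \right)} = 3 - \left(o - 16\right) \left(o + 289\right) = 3 - \left(-16 + o\right) \left(289 + o\right)$)
$k{\left(x \right)} = \left(8 + x\right)^{2}$
$\left(k{\left(93 \right)} - 230612\right) \left(V{\left(31 \right)} - 361084\right) = \left(\left(8 + 93\right)^{2} - 230612\right) \left(\left(4627 - 31^{2} - 8463\right) - 361084\right) = \left(101^{2} - 230612\right) \left(\left(4627 - 961 - 8463\right) - 361084\right) = \left(10201 - 230612\right) \left(\left(4627 - 961 - 8463\right) - 361084\right) = - 220411 \left(-4797 - 361084\right) = \left(-220411\right) \left(-365881\right) = 80644197091$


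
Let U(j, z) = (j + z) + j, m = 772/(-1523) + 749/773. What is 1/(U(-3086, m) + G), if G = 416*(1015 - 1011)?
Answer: -1177279/5306629761 ≈ -0.00022185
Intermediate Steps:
m = 543971/1177279 (m = 772*(-1/1523) + 749*(1/773) = -772/1523 + 749/773 = 543971/1177279 ≈ 0.46206)
U(j, z) = z + 2*j
G = 1664 (G = 416*4 = 1664)
1/(U(-3086, m) + G) = 1/((543971/1177279 + 2*(-3086)) + 1664) = 1/((543971/1177279 - 6172) + 1664) = 1/(-7265622017/1177279 + 1664) = 1/(-5306629761/1177279) = -1177279/5306629761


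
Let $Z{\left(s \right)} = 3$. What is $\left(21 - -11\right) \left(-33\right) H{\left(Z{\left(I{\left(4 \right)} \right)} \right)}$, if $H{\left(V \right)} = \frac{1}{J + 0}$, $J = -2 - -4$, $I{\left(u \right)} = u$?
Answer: $-528$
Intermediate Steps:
$J = 2$ ($J = -2 + 4 = 2$)
$H{\left(V \right)} = \frac{1}{2}$ ($H{\left(V \right)} = \frac{1}{2 + 0} = \frac{1}{2}$)
$\left(21 - -11\right) \left(-33\right) H{\left(Z{\left(I{\left(4 \right)} \right)} \right)} = \left(21 - -11\right) \left(-33\right) \frac{1}{2} = \left(21 + 11\right) \left(-33\right) \frac{1}{2} = 32 \left(-33\right) \frac{1}{2} = \left(-1056\right) \frac{1}{2} = -528$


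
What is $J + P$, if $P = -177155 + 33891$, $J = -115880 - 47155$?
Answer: $-306299$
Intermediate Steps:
$J = -163035$
$P = -143264$
$J + P = -163035 - 143264 = -306299$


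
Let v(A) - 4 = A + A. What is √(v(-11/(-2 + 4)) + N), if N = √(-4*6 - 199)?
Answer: √(-7 + I*√223) ≈ 2.1786 + 3.4273*I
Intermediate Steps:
v(A) = 4 + 2*A (v(A) = 4 + (A + A) = 4 + 2*A)
N = I*√223 (N = √(-24 - 199) = √(-223) = I*√223 ≈ 14.933*I)
√(v(-11/(-2 + 4)) + N) = √((4 + 2*(-11/(-2 + 4))) + I*√223) = √((4 + 2*(-11/2)) + I*√223) = √((4 - 11) + I*√223) = √(-7 + I*√223)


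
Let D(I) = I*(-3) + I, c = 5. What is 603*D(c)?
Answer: -6030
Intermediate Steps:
D(I) = -2*I (D(I) = -3*I + I = -2*I)
603*D(c) = 603*(-2*5) = 603*(-10) = -6030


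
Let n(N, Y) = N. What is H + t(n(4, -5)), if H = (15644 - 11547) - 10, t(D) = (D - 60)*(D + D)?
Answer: 3639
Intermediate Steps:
t(D) = 2*D*(-60 + D) (t(D) = (-60 + D)*(2*D) = 2*D*(-60 + D))
H = 4087 (H = 4097 - 10 = 4087)
H + t(n(4, -5)) = 4087 + 2*4*(-60 + 4) = 4087 + 2*4*(-56) = 4087 - 448 = 3639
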